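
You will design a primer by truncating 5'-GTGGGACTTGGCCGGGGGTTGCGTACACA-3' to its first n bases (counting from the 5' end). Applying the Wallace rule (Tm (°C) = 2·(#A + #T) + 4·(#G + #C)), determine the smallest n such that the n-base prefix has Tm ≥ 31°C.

First 9 bases: GTGGGACTT → Tm = 28°C (< 31°C)
First 10 bases: GTGGGACTTG → Tm = 32°C (≥ 31°C)
Since every base adds ≥2°C, Tm only increases with n, so the threshold is first crossed at n = 10.

n = 10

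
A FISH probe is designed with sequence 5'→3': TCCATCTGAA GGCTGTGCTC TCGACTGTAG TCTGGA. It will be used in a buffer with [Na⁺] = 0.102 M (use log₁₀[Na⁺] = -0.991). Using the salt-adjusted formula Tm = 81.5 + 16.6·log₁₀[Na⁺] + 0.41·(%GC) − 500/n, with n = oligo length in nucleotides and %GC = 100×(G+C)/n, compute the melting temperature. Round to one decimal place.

72.8°C

Length n = 36. Scanning the sequence gives A=6, C=9, G=10, T=11.
G+C = 19, so %GC = 19/36 × 100 = 52.778%
Salt term: 16.6 × (-0.991) = -16.451
GC term: 0.41 × 52.778 = 21.639; length term: −500/36 = −13.889
Tm = 81.5 + (-16.451) + 21.639 − 13.889 = 72.799 → 72.8°C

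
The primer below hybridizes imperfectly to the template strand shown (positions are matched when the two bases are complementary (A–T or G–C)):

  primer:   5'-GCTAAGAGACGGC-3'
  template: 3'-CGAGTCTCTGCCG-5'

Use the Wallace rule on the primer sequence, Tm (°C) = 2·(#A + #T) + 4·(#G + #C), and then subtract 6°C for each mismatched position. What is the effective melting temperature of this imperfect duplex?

Primer base counts: A=4, T=1, G=5, C=3 → A+T=5, G+C=8
Perfect-match Tm = 2(5) + 4(8) = 10 + 32 = 42°C
Mismatches (positions where the bases are not complementary): 1 (at position 4)
Effective Tm = 42 − 1×6 = 42 − 6 = 36°C

36°C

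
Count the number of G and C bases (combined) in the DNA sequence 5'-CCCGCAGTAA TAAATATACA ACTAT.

8

C=6, G=2, A=11, T=6
G+C = 2 + 6 = 8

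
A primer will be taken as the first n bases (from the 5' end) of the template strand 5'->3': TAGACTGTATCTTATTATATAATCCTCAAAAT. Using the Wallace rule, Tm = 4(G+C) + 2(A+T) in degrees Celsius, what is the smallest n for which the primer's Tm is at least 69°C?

n = 28

First 27 bases: TAGACTGTATCTTATTATATAATCCTC → Tm = 68°C (< 69°C)
First 28 bases: TAGACTGTATCTTATTATATAATCCTCA → Tm = 70°C (≥ 69°C)
Since every base adds ≥2°C, Tm only increases with n, so the threshold is first crossed at n = 28.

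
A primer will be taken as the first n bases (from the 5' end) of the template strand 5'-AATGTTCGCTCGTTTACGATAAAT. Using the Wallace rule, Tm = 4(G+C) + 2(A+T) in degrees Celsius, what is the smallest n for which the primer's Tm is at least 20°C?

First 7 bases: AATGTTC → Tm = 18°C (< 20°C)
First 8 bases: AATGTTCG → Tm = 22°C (≥ 20°C)
Since every base adds ≥2°C, Tm only increases with n, so the threshold is first crossed at n = 8.

n = 8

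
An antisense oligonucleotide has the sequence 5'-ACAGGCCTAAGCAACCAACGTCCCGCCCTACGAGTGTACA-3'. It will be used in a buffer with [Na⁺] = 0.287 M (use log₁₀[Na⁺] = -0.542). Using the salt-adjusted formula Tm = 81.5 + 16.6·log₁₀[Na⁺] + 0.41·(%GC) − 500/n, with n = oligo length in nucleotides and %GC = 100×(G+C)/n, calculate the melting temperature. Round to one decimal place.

83.6°C

Length n = 40. Scanning the sequence gives C=15, A=12, T=5, G=8.
G+C = 23, so %GC = 23/40 × 100 = 57.5%
Salt term: 16.6 × (-0.542) = -8.997
GC term: 0.41 × 57.5 = 23.575; length term: −500/40 = −12.5
Tm = 81.5 + (-8.997) + 23.575 − 12.5 = 83.578 → 83.6°C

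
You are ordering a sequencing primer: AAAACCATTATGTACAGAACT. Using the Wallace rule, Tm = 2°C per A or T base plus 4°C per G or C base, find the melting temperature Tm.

A=10, G=2, T=5, C=4
So N_AT = 15 and N_GC = 6.
Tm = 4·6 + 2·15 = 24 + 30 = 54°C

54°C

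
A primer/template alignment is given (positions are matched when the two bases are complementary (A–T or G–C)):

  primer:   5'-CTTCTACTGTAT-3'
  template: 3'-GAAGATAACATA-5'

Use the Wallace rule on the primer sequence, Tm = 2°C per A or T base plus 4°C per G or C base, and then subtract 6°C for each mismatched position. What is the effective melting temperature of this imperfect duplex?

Primer base counts: A=2, T=6, G=1, C=3 → A+T=8, G+C=4
Perfect-match Tm = 2(8) + 4(4) = 16 + 16 = 32°C
Mismatches (positions where the bases are not complementary): 1 (at position 7)
Effective Tm = 32 − 1×6 = 32 − 6 = 26°C

26°C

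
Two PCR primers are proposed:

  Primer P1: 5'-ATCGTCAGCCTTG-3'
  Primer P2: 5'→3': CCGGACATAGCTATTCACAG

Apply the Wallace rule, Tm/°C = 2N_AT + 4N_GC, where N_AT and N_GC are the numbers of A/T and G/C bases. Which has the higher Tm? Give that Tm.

Primer P1: A+T=6, G+C=7 → Tm = 2(6)+4(7) = 40°C
Primer P2: A+T=10, G+C=10 → Tm = 2(10)+4(10) = 60°C
40°C vs 60°C → primer P2 is higher.

Primer P2, 60°C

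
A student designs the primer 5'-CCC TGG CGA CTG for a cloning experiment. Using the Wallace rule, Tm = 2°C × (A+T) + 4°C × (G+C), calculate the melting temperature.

42°C

Base counts: G=4, A=1, C=5, T=2
A+T = 3, G+C = 9
Tm = 2×3 + 4×9 = 42°C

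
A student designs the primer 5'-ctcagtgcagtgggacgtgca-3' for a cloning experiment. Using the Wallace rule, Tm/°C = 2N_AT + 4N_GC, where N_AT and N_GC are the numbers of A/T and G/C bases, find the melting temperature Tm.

Counting bases: C=5, A=4, G=8, T=4
A+T = 8, G+C = 13
Tm = 4·13 + 2·8 = 52 + 16 = 68°C

68°C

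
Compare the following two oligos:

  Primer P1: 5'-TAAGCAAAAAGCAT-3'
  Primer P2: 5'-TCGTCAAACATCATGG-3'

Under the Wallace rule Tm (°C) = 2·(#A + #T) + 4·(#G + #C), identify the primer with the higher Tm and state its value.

Primer P2, 46°C

Primer P1: A+T=10, G+C=4 → Tm = 2(10)+4(4) = 36°C
Primer P2: A+T=9, G+C=7 → Tm = 2(9)+4(7) = 46°C
36°C vs 46°C → primer P2 is higher.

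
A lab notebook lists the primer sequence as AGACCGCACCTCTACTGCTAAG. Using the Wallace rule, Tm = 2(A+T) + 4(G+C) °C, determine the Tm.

68°C

Base counts: T=4, C=8, G=4, A=6
A+T = 10, G+C = 12
Tm = 4·12 + 2·10 = 48 + 20 = 68°C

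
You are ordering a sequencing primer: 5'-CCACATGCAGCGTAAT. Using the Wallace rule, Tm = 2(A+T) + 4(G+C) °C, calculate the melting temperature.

Scanning the sequence gives G=3, C=5, T=3, A=5.
A+T = 8, G+C = 8
Tm = 2(8) + 4(8) = 16 + 32 = 48°C

48°C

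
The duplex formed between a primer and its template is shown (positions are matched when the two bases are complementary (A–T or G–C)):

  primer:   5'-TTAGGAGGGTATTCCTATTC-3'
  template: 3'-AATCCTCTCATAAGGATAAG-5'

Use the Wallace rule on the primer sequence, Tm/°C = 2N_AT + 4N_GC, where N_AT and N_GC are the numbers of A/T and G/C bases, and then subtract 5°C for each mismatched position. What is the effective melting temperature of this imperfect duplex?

51°C

Primer base counts: A=4, T=8, G=5, C=3 → A+T=12, G+C=8
Perfect-match Tm = 2(12) + 4(8) = 24 + 32 = 56°C
Mismatches (positions where the bases are not complementary): 1 (at position 8)
Effective Tm = 56 − 1×5 = 56 − 5 = 51°C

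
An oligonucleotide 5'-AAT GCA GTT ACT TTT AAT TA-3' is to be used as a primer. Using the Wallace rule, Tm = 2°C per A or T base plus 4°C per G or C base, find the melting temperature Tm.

Base counts: A=7, G=2, C=2, T=9
So N_AT = 16 and N_GC = 4.
Tm = 2(16) + 4(4) = 32 + 16 = 48°C

48°C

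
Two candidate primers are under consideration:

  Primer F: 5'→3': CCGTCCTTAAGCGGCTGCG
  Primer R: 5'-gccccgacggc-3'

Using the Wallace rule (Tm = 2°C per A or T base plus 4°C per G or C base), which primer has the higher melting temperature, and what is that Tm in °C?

Primer F: A+T=6, G+C=13 → Tm = 2(6)+4(13) = 64°C
Primer R: A+T=1, G+C=10 → Tm = 2(1)+4(10) = 42°C
64°C vs 42°C → primer F is higher.

Primer F, 64°C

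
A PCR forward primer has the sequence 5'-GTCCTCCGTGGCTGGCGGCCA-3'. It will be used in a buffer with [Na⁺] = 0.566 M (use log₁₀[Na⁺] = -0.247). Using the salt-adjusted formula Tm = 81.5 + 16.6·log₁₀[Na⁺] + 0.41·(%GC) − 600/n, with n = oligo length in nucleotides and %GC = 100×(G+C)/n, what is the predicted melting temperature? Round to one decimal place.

Length n = 21. Base counts: G=8, A=1, C=8, T=4
G+C = 16, so %GC = 16/21 × 100 = 76.19%
Salt term: 16.6 × (-0.247) = -4.1
GC term: 0.41 × 76.19 = 31.238; length term: −600/21 = −28.571
Tm = 81.5 + (-4.1) + 31.238 − 28.571 = 80.067 → 80.1°C

80.1°C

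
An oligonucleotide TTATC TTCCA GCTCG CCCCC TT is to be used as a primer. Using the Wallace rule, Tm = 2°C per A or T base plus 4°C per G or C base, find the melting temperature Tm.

Scanning the sequence gives G=2, C=10, T=8, A=2.
A+T = 10, G+C = 12
Tm = 2×10 + 4×12 = 68°C

68°C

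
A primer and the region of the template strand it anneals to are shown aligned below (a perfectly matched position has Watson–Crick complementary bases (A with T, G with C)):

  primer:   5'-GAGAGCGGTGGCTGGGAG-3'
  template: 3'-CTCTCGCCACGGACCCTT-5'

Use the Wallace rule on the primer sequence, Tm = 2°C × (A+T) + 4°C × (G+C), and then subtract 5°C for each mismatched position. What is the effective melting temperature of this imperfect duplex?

52°C

Primer base counts: A=3, T=2, G=11, C=2 → A+T=5, G+C=13
Perfect-match Tm = 2(5) + 4(13) = 10 + 52 = 62°C
Mismatches (positions where the bases are not complementary): 2 (at positions 11, 18)
Effective Tm = 62 − 2×5 = 62 − 10 = 52°C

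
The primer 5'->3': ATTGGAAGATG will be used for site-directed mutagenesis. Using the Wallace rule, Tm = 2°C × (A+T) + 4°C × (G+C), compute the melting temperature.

T=3, G=4, A=4, C=0
So N_AT = 7 and N_GC = 4.
Tm = 4·4 + 2·7 = 16 + 14 = 30°C

30°C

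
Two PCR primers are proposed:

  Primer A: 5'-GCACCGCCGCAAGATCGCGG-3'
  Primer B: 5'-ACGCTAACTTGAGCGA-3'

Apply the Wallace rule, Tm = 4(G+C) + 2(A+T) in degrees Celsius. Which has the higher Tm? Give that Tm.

Primer A: A+T=5, G+C=15 → Tm = 2(5)+4(15) = 70°C
Primer B: A+T=8, G+C=8 → Tm = 2(8)+4(8) = 48°C
70°C vs 48°C → primer A is higher.

Primer A, 70°C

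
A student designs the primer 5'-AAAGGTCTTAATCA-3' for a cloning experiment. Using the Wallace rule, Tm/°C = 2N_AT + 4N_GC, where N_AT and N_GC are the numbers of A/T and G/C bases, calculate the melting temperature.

C=2, A=6, G=2, T=4
So N_AT = 10 and N_GC = 4.
Tm = 4·4 + 2·10 = 16 + 20 = 36°C

36°C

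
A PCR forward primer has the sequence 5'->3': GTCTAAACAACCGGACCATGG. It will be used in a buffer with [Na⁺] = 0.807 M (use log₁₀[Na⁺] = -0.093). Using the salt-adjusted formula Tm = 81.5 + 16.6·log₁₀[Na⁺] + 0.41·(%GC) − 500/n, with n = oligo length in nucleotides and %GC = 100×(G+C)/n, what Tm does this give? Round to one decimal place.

Length n = 21. Base counts: G=5, C=6, T=3, A=7
G+C = 11, so %GC = 11/21 × 100 = 52.381%
Salt term: 16.6 × (-0.093) = -1.544
GC term: 0.41 × 52.381 = 21.476; length term: −500/21 = −23.81
Tm = 81.5 + (-1.544) + 21.476 − 23.81 = 77.622 → 77.6°C

77.6°C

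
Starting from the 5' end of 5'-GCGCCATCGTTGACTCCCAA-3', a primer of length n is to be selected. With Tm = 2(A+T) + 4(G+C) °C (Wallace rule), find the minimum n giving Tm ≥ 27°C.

n = 8

First 7 bases: GCGCCAT → Tm = 24°C (< 27°C)
First 8 bases: GCGCCATC → Tm = 28°C (≥ 27°C)
Since every base adds ≥2°C, Tm only increases with n, so the threshold is first crossed at n = 8.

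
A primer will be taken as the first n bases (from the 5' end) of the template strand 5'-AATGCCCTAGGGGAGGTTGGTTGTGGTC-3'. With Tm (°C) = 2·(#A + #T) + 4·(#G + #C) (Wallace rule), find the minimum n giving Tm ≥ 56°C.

n = 18

First 17 bases: AATGCCCTAGGGGAGGT → Tm = 54°C (< 56°C)
First 18 bases: AATGCCCTAGGGGAGGTT → Tm = 56°C (≥ 56°C)
Since every base adds ≥2°C, Tm only increases with n, so the threshold is first crossed at n = 18.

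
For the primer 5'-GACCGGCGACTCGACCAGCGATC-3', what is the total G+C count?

16

Base counts: T=2, A=5, C=9, G=7
G+C = 7 + 9 = 16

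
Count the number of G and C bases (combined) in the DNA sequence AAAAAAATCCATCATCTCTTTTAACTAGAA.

7

T=9, G=1, A=14, C=6
Total G or C: 1 + 6 = 7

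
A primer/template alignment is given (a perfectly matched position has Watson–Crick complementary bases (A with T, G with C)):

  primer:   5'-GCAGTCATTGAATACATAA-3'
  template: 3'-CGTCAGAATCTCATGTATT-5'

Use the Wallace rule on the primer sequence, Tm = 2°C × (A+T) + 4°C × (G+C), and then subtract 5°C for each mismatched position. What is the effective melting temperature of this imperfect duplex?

35°C

Primer base counts: A=8, T=5, G=3, C=3 → A+T=13, G+C=6
Perfect-match Tm = 2(13) + 4(6) = 26 + 24 = 50°C
Mismatches (positions where the bases are not complementary): 3 (at positions 7, 9, 12)
Effective Tm = 50 − 3×5 = 50 − 15 = 35°C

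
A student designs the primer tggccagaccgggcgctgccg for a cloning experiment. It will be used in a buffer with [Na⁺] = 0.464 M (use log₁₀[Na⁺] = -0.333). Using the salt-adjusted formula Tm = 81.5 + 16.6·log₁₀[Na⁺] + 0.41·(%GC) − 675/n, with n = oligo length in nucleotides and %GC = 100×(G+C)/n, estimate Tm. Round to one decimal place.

Length n = 21. Scanning the sequence gives G=9, C=8, A=2, T=2.
G+C = 17, so %GC = 17/21 × 100 = 80.952%
Salt term: 16.6 × (-0.333) = -5.528
GC term: 0.41 × 80.952 = 33.19; length term: −675/21 = −32.143
Tm = 81.5 + (-5.528) + 33.19 − 32.143 = 77.019 → 77.0°C

77.0°C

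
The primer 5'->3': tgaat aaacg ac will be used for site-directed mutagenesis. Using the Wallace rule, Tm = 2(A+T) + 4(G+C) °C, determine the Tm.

Scanning the sequence gives A=6, T=2, G=2, C=2.
AT pairs contribute 8, GC pairs contribute 4.
Tm = 2×8 + 4×4 = 32°C

32°C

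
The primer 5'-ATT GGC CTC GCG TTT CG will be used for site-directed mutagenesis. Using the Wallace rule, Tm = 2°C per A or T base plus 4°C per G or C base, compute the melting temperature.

Counting bases: C=5, A=1, G=5, T=6
A+T = 7, G+C = 10
Tm = 4·10 + 2·7 = 40 + 14 = 54°C

54°C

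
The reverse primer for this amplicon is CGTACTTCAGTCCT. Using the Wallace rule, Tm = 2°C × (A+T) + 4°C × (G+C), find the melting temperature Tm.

42°C

A=2, G=2, C=5, T=5
A+T = 7, G+C = 7
Tm = 4·7 + 2·7 = 28 + 14 = 42°C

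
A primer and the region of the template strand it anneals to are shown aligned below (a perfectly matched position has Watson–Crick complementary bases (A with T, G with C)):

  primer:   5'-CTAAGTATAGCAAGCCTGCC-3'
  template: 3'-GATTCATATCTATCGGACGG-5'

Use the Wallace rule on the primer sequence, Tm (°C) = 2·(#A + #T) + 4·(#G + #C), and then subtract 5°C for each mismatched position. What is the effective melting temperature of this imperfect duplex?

Primer base counts: A=6, T=4, G=4, C=6 → A+T=10, G+C=10
Perfect-match Tm = 2(10) + 4(10) = 20 + 40 = 60°C
Mismatches (positions where the bases are not complementary): 2 (at positions 11, 12)
Effective Tm = 60 − 2×5 = 60 − 10 = 50°C

50°C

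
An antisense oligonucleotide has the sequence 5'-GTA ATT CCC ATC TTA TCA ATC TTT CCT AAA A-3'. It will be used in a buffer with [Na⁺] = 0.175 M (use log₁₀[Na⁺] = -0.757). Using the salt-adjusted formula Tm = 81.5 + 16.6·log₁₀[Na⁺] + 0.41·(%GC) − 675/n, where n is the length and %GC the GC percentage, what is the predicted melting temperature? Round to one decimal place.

59.1°C

Length n = 31. Scanning the sequence gives G=1, A=10, C=8, T=12.
G+C = 9, so %GC = 9/31 × 100 = 29.032%
Salt term: 16.6 × (-0.757) = -12.566
GC term: 0.41 × 29.032 = 11.903; length term: −675/31 = −21.774
Tm = 81.5 + (-12.566) + 11.903 − 21.774 = 59.063 → 59.1°C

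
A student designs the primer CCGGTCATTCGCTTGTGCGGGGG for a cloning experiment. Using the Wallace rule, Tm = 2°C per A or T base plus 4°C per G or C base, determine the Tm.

78°C

Scanning the sequence gives T=6, C=6, A=1, G=10.
So N_AT = 7 and N_GC = 16.
Tm = 2(7) + 4(16) = 14 + 64 = 78°C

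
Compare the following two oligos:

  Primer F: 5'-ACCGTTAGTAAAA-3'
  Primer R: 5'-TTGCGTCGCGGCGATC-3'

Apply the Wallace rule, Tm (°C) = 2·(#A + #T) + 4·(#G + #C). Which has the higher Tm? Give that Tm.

Primer F: A+T=9, G+C=4 → Tm = 2(9)+4(4) = 34°C
Primer R: A+T=5, G+C=11 → Tm = 2(5)+4(11) = 54°C
34°C vs 54°C → primer R is higher.

Primer R, 54°C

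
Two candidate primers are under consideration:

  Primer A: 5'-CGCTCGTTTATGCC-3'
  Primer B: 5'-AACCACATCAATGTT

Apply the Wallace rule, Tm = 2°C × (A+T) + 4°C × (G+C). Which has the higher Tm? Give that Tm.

Primer A, 44°C

Primer A: A+T=6, G+C=8 → Tm = 2(6)+4(8) = 44°C
Primer B: A+T=10, G+C=5 → Tm = 2(10)+4(5) = 40°C
44°C vs 40°C → primer A is higher.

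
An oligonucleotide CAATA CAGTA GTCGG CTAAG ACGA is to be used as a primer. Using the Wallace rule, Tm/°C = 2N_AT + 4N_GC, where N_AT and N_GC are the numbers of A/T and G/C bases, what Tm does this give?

Base counts: G=6, A=9, C=5, T=4
So N_AT = 13 and N_GC = 11.
Tm = 2(13) + 4(11) = 26 + 44 = 70°C

70°C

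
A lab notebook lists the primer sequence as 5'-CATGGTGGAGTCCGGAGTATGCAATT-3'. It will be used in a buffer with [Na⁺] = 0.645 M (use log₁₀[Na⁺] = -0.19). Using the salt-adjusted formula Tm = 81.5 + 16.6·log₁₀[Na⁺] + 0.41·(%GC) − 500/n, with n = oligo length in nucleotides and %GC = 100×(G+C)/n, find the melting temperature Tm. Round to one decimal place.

79.6°C

Length n = 26. G=9, A=6, C=4, T=7
G+C = 13, so %GC = 13/26 × 100 = 50%
Salt term: 16.6 × (-0.19) = -3.154
GC term: 0.41 × 50 = 20.5; length term: −500/26 = −19.231
Tm = 81.5 + (-3.154) + 20.5 − 19.231 = 79.615 → 79.6°C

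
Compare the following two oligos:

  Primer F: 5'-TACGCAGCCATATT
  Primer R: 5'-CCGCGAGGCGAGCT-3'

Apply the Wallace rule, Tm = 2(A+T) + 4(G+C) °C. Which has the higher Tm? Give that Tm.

Primer R, 50°C

Primer F: A+T=8, G+C=6 → Tm = 2(8)+4(6) = 40°C
Primer R: A+T=3, G+C=11 → Tm = 2(3)+4(11) = 50°C
40°C vs 50°C → primer R is higher.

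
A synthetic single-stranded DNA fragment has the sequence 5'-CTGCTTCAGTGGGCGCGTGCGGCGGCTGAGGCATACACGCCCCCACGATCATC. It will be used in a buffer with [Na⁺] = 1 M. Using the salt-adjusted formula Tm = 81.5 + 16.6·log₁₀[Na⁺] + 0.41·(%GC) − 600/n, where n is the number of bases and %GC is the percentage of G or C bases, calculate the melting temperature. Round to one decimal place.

98.0°C

Length n = 53. Counting bases: T=9, G=17, C=19, A=8
G+C = 36, so %GC = 36/53 × 100 = 67.925%
Salt term: 16.6 × (0) = 0
GC term: 0.41 × 67.925 = 27.849; length term: −600/53 = −11.321
Tm = 81.5 + (0) + 27.849 − 11.321 = 98.028 → 98.0°C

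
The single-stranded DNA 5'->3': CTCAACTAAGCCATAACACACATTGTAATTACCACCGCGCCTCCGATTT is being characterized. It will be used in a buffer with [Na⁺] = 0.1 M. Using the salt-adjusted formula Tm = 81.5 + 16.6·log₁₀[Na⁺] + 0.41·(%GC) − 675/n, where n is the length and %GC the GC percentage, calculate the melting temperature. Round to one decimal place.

69.5°C

Length n = 49. Base counts: A=15, C=17, T=12, G=5
G+C = 22, so %GC = 22/49 × 100 = 44.898%
Salt term: 16.6 × (-1) = -16.6
GC term: 0.41 × 44.898 = 18.408; length term: −675/49 = −13.776
Tm = 81.5 + (-16.6) + 18.408 − 13.776 = 69.532 → 69.5°C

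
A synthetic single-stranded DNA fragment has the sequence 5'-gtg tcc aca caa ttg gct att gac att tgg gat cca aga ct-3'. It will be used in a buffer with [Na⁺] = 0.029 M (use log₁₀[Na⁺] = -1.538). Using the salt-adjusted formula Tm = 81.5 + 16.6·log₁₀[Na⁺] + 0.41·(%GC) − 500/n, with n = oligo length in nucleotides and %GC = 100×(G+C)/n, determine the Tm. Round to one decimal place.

Length n = 41. Counting bases: A=11, C=9, G=9, T=12
G+C = 18, so %GC = 18/41 × 100 = 43.902%
Salt term: 16.6 × (-1.538) = -25.531
GC term: 0.41 × 43.902 = 18; length term: −500/41 = −12.195
Tm = 81.5 + (-25.531) + 18 − 12.195 = 61.774 → 61.8°C

61.8°C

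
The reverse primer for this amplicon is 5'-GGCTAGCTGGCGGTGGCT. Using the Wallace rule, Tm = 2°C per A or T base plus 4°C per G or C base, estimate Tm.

Counting bases: A=1, T=4, G=9, C=4
So N_AT = 5 and N_GC = 13.
Tm = 2×5 + 4×13 = 62°C

62°C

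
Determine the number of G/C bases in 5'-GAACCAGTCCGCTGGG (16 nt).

Counting bases: G=6, T=2, C=5, A=3
Total G or C: 6 + 5 = 11

11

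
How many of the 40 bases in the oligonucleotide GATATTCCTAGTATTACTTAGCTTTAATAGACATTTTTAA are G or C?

9

Scanning the sequence gives G=4, T=18, C=5, A=13.
Total G or C: 4 + 5 = 9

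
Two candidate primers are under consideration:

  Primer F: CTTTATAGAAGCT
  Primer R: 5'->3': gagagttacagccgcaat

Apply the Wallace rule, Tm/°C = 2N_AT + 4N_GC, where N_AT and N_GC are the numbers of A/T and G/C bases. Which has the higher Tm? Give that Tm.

Primer R, 54°C

Primer F: A+T=9, G+C=4 → Tm = 2(9)+4(4) = 34°C
Primer R: A+T=9, G+C=9 → Tm = 2(9)+4(9) = 54°C
34°C vs 54°C → primer R is higher.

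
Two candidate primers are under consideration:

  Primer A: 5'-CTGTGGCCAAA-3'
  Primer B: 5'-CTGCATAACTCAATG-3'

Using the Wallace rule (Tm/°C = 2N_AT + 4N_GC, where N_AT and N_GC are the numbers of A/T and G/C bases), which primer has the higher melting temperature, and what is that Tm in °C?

Primer B, 42°C

Primer A: A+T=5, G+C=6 → Tm = 2(5)+4(6) = 34°C
Primer B: A+T=9, G+C=6 → Tm = 2(9)+4(6) = 42°C
34°C vs 42°C → primer B is higher.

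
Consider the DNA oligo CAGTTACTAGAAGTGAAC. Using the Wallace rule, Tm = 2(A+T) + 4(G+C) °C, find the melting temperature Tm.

Base counts: T=4, A=7, G=4, C=3
AT pairs contribute 11, GC pairs contribute 7.
Tm = 2×11 + 4×7 = 50°C

50°C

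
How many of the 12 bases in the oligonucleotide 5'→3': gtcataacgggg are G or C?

Scanning the sequence gives G=5, C=2, A=3, T=2.
Total G or C: 5 + 2 = 7

7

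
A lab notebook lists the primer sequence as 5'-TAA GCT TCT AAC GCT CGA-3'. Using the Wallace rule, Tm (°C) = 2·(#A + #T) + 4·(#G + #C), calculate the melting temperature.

52°C

Base counts: C=5, T=5, G=3, A=5
AT pairs contribute 10, GC pairs contribute 8.
Tm = 4·8 + 2·10 = 32 + 20 = 52°C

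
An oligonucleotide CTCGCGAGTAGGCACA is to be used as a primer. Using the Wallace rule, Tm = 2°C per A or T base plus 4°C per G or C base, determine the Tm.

52°C

G=5, A=4, C=5, T=2
So N_AT = 6 and N_GC = 10.
Tm = 2(6) + 4(10) = 12 + 40 = 52°C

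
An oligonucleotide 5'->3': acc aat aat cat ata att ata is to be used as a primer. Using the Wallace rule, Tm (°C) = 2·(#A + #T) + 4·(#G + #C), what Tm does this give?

48°C

Counting bases: C=3, A=11, T=7, G=0
So N_AT = 18 and N_GC = 3.
Tm = 2(18) + 4(3) = 36 + 12 = 48°C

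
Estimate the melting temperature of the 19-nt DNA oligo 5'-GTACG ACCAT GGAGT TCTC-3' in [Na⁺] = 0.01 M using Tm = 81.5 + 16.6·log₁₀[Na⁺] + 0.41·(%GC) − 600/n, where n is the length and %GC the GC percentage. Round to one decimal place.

38.3°C

Length n = 19. Scanning the sequence gives T=5, G=5, A=4, C=5.
G+C = 10, so %GC = 10/19 × 100 = 52.632%
Salt term: 16.6 × (-2) = -33.2
GC term: 0.41 × 52.632 = 21.579; length term: −600/19 = −31.579
Tm = 81.5 + (-33.2) + 21.579 − 31.579 = 38.3 → 38.3°C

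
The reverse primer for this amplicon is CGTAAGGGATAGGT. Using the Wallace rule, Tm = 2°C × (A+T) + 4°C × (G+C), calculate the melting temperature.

Counting bases: C=1, T=3, G=6, A=4
A+T = 7, G+C = 7
Tm = 4·7 + 2·7 = 28 + 14 = 42°C

42°C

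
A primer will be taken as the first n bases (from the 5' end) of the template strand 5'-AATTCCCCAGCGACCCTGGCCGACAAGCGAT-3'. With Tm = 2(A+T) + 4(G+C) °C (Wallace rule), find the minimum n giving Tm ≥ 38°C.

n = 12

First 11 bases: AATTCCCCAGC → Tm = 34°C (< 38°C)
First 12 bases: AATTCCCCAGCG → Tm = 38°C (≥ 38°C)
Since every base adds ≥2°C, Tm only increases with n, so the threshold is first crossed at n = 12.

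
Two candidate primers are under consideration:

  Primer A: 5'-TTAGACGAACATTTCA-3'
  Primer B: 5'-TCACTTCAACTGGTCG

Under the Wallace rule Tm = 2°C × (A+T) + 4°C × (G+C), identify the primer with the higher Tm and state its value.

Primer B, 48°C

Primer A: A+T=11, G+C=5 → Tm = 2(11)+4(5) = 42°C
Primer B: A+T=8, G+C=8 → Tm = 2(8)+4(8) = 48°C
42°C vs 48°C → primer B is higher.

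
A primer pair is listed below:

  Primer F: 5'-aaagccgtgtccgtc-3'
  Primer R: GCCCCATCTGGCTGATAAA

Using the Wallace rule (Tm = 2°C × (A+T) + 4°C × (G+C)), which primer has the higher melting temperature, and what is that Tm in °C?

Primer F: A+T=6, G+C=9 → Tm = 2(6)+4(9) = 48°C
Primer R: A+T=9, G+C=10 → Tm = 2(9)+4(10) = 58°C
48°C vs 58°C → primer R is higher.

Primer R, 58°C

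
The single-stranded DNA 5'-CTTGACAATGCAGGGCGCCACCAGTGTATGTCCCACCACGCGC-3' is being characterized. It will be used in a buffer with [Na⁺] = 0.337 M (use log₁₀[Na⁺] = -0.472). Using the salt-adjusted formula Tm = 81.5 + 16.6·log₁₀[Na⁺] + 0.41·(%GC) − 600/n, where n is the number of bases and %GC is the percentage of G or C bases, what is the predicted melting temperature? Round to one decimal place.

Length n = 43. Counting bases: C=16, T=7, G=11, A=9
G+C = 27, so %GC = 27/43 × 100 = 62.791%
Salt term: 16.6 × (-0.472) = -7.835
GC term: 0.41 × 62.791 = 25.744; length term: −600/43 = −13.953
Tm = 81.5 + (-7.835) + 25.744 − 13.953 = 85.456 → 85.5°C

85.5°C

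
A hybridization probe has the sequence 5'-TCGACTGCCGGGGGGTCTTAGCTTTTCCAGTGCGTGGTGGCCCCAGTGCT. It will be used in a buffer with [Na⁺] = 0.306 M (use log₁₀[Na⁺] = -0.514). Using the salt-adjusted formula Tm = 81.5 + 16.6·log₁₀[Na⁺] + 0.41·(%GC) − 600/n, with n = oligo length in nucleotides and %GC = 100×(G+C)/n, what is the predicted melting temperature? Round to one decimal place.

Length n = 50. Base counts: A=4, C=14, T=14, G=18
G+C = 32, so %GC = 32/50 × 100 = 64%
Salt term: 16.6 × (-0.514) = -8.532
GC term: 0.41 × 64 = 26.24; length term: −600/50 = −12
Tm = 81.5 + (-8.532) + 26.24 − 12 = 87.208 → 87.2°C

87.2°C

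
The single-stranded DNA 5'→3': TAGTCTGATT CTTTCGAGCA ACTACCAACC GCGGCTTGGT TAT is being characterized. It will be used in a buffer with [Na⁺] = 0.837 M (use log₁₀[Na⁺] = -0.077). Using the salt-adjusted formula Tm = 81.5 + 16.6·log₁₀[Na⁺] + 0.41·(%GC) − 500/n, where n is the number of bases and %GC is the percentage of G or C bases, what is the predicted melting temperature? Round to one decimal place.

87.7°C

Length n = 43. C=11, A=9, G=9, T=14
G+C = 20, so %GC = 20/43 × 100 = 46.512%
Salt term: 16.6 × (-0.077) = -1.278
GC term: 0.41 × 46.512 = 19.07; length term: −500/43 = −11.628
Tm = 81.5 + (-1.278) + 19.07 − 11.628 = 87.664 → 87.7°C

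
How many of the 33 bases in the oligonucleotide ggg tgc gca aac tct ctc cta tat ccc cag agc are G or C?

19

Scanning the sequence gives A=7, C=12, T=7, G=7.
Total G or C: 7 + 12 = 19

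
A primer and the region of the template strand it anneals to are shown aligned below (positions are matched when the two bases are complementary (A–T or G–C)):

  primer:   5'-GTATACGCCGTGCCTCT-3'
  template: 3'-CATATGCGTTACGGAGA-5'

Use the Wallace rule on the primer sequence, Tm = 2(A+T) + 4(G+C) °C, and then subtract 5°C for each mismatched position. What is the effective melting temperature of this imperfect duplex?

Primer base counts: A=2, T=5, G=4, C=6 → A+T=7, G+C=10
Perfect-match Tm = 2(7) + 4(10) = 14 + 40 = 54°C
Mismatches (positions where the bases are not complementary): 2 (at positions 9, 10)
Effective Tm = 54 − 2×5 = 54 − 10 = 44°C

44°C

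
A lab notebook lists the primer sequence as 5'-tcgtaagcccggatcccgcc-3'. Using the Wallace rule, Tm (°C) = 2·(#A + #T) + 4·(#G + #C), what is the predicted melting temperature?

68°C

Counting bases: T=3, C=9, A=3, G=5
So N_AT = 6 and N_GC = 14.
Tm = 4·14 + 2·6 = 56 + 12 = 68°C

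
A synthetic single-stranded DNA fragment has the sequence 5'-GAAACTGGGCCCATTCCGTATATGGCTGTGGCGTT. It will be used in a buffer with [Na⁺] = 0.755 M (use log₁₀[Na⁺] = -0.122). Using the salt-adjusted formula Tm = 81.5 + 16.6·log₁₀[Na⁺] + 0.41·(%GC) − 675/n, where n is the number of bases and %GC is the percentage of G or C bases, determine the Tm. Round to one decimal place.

Length n = 35. Scanning the sequence gives G=11, T=10, A=6, C=8.
G+C = 19, so %GC = 19/35 × 100 = 54.286%
Salt term: 16.6 × (-0.122) = -2.025
GC term: 0.41 × 54.286 = 22.257; length term: −675/35 = −19.286
Tm = 81.5 + (-2.025) + 22.257 − 19.286 = 82.446 → 82.4°C

82.4°C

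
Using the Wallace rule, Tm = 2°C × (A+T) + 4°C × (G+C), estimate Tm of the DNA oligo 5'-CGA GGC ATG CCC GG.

50°C

Base counts: G=6, T=1, A=2, C=5
AT pairs contribute 3, GC pairs contribute 11.
Tm = 2×3 + 4×11 = 50°C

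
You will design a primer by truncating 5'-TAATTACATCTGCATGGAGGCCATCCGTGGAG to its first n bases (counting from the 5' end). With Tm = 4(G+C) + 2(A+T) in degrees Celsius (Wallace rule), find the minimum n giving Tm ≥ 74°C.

n = 26

First 25 bases: TAATTACATCTGCATGGAGGCCATC → Tm = 72°C (< 74°C)
First 26 bases: TAATTACATCTGCATGGAGGCCATCC → Tm = 76°C (≥ 74°C)
Each additional base adds 2°C (A/T) or 4°C (G/C), so Tm is non-decreasing in n; n = 26 is the first length to reach 74°C.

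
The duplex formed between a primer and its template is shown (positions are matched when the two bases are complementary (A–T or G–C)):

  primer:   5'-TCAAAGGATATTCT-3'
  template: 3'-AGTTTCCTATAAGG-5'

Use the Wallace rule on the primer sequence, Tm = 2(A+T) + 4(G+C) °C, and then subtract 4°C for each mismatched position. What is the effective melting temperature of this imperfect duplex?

Primer base counts: A=5, T=5, G=2, C=2 → A+T=10, G+C=4
Perfect-match Tm = 2(10) + 4(4) = 20 + 16 = 36°C
Mismatches (positions where the bases are not complementary): 1 (at position 14)
Effective Tm = 36 − 1×4 = 36 − 4 = 32°C

32°C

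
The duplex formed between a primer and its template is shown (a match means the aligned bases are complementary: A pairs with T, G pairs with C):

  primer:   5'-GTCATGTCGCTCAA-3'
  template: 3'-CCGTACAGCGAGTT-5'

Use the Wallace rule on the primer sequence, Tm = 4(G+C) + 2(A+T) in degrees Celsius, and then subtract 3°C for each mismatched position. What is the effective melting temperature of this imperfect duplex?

39°C

Primer base counts: A=3, T=4, G=3, C=4 → A+T=7, G+C=7
Perfect-match Tm = 2(7) + 4(7) = 14 + 28 = 42°C
Mismatches (positions where the bases are not complementary): 1 (at position 2)
Effective Tm = 42 − 1×3 = 42 − 3 = 39°C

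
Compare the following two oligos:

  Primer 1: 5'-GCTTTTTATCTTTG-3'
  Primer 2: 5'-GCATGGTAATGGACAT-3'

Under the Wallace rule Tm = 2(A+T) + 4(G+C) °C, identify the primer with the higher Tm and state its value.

Primer 2, 46°C

Primer 1: A+T=10, G+C=4 → Tm = 2(10)+4(4) = 36°C
Primer 2: A+T=9, G+C=7 → Tm = 2(9)+4(7) = 46°C
36°C vs 46°C → primer 2 is higher.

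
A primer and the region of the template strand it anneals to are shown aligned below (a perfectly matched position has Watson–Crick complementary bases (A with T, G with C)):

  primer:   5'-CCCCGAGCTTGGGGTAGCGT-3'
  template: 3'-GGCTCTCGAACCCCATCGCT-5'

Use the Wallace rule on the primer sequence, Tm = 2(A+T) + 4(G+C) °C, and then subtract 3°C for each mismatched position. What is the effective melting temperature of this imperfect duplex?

59°C

Primer base counts: A=2, T=4, G=8, C=6 → A+T=6, G+C=14
Perfect-match Tm = 2(6) + 4(14) = 12 + 56 = 68°C
Mismatches (positions where the bases are not complementary): 3 (at positions 3, 4, 20)
Effective Tm = 68 − 3×3 = 68 − 9 = 59°C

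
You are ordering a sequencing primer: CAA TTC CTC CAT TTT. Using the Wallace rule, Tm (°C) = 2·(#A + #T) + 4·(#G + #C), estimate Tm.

Counting bases: A=3, C=5, G=0, T=7
So N_AT = 10 and N_GC = 5.
Tm = 2(10) + 4(5) = 20 + 20 = 40°C

40°C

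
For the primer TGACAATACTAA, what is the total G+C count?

Base counts: C=2, A=6, G=1, T=3
G+C = 1 + 2 = 3

3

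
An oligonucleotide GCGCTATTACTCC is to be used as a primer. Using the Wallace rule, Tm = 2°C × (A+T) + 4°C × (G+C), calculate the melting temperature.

Counting bases: G=2, A=2, T=4, C=5
AT pairs contribute 6, GC pairs contribute 7.
Tm = 4·7 + 2·6 = 28 + 12 = 40°C

40°C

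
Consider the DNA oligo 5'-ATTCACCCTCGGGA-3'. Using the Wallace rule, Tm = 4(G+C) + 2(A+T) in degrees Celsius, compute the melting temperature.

Counting bases: T=3, A=3, C=5, G=3
AT pairs contribute 6, GC pairs contribute 8.
Tm = 4·8 + 2·6 = 32 + 12 = 44°C

44°C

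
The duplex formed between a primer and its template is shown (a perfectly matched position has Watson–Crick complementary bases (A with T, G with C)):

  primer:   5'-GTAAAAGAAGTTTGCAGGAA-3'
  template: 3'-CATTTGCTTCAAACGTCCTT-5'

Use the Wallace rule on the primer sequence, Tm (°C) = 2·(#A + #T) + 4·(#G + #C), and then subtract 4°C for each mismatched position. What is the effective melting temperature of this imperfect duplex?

50°C

Primer base counts: A=9, T=4, G=6, C=1 → A+T=13, G+C=7
Perfect-match Tm = 2(13) + 4(7) = 26 + 28 = 54°C
Mismatches (positions where the bases are not complementary): 1 (at position 6)
Effective Tm = 54 − 1×4 = 54 − 4 = 50°C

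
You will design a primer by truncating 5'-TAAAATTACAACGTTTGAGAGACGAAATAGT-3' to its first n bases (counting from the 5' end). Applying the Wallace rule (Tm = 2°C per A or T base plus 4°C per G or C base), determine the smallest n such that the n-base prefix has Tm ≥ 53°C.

n = 21

First 20 bases: TAAAATTACAACGTTTGAGA → Tm = 50°C (< 53°C)
First 21 bases: TAAAATTACAACGTTTGAGAG → Tm = 54°C (≥ 53°C)
Since every base adds ≥2°C, Tm only increases with n, so the threshold is first crossed at n = 21.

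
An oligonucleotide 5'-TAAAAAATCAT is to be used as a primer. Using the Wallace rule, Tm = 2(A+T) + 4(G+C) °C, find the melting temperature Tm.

Counting bases: C=1, T=3, G=0, A=7
A+T = 10, G+C = 1
Tm = 2(10) + 4(1) = 20 + 4 = 24°C

24°C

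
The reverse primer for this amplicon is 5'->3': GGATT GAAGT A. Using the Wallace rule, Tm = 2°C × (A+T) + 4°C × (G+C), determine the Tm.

Scanning the sequence gives T=3, A=4, C=0, G=4.
A+T = 7, G+C = 4
Tm = 4·4 + 2·7 = 16 + 14 = 30°C

30°C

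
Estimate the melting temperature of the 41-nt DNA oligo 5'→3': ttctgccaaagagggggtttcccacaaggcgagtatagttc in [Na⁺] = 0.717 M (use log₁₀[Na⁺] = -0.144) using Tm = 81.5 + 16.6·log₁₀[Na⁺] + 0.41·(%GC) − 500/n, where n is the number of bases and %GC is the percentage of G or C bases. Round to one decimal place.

87.9°C

Length n = 41. A=10, C=9, G=12, T=10
G+C = 21, so %GC = 21/41 × 100 = 51.22%
Salt term: 16.6 × (-0.144) = -2.39
GC term: 0.41 × 51.22 = 21; length term: −500/41 = −12.195
Tm = 81.5 + (-2.39) + 21 − 12.195 = 87.915 → 87.9°C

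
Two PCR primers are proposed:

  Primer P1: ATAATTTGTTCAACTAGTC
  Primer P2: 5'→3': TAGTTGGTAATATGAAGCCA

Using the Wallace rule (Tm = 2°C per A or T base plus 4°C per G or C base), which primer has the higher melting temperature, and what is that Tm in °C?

Primer P1: A+T=14, G+C=5 → Tm = 2(14)+4(5) = 48°C
Primer P2: A+T=13, G+C=7 → Tm = 2(13)+4(7) = 54°C
48°C vs 54°C → primer P2 is higher.

Primer P2, 54°C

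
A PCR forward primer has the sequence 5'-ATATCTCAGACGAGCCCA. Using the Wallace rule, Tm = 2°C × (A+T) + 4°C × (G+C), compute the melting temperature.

Base counts: A=6, T=3, G=3, C=6
AT pairs contribute 9, GC pairs contribute 9.
Tm = 2×9 + 4×9 = 54°C

54°C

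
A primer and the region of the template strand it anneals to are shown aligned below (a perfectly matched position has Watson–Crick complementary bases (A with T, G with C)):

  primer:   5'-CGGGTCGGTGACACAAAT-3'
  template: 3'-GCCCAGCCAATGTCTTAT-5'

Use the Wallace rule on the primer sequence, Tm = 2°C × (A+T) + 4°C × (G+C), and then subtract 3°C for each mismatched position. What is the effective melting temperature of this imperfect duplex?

Primer base counts: A=5, T=3, G=6, C=4 → A+T=8, G+C=10
Perfect-match Tm = 2(8) + 4(10) = 16 + 40 = 56°C
Mismatches (positions where the bases are not complementary): 4 (at positions 10, 14, 17, 18)
Effective Tm = 56 − 4×3 = 56 − 12 = 44°C

44°C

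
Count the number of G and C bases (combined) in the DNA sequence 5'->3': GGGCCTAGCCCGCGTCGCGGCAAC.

19

Counting bases: T=2, A=3, G=9, C=10
Total G or C: 9 + 10 = 19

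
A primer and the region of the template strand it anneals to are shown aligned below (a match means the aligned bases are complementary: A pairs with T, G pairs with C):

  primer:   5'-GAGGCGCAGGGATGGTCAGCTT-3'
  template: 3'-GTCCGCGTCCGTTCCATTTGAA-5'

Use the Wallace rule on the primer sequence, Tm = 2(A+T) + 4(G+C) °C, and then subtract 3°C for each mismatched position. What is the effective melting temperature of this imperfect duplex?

57°C

Primer base counts: A=4, T=4, G=10, C=4 → A+T=8, G+C=14
Perfect-match Tm = 2(8) + 4(14) = 16 + 56 = 72°C
Mismatches (positions where the bases are not complementary): 5 (at positions 1, 11, 13, 17, 19)
Effective Tm = 72 − 5×3 = 72 − 15 = 57°C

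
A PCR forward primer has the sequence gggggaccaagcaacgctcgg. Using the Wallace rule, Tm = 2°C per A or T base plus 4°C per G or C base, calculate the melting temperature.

Counting bases: C=6, T=1, G=9, A=5
So N_AT = 6 and N_GC = 15.
Tm = 2(6) + 4(15) = 12 + 60 = 72°C

72°C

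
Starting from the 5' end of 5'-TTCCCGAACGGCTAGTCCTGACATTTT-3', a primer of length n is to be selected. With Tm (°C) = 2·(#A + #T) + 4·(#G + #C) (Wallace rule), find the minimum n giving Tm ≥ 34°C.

n = 11

First 10 bases: TTCCCGAACG → Tm = 32°C (< 34°C)
First 11 bases: TTCCCGAACGG → Tm = 36°C (≥ 34°C)
Since every base adds ≥2°C, Tm only increases with n, so the threshold is first crossed at n = 11.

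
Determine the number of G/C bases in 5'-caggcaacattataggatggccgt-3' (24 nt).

12

Counting bases: T=5, G=7, C=5, A=7
Total G or C: 7 + 5 = 12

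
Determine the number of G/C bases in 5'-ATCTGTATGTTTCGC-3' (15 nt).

6

T=7, A=2, G=3, C=3
G+C = 3 + 3 = 6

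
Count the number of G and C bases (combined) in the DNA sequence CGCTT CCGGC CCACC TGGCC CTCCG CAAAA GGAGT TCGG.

27

Scanning the sequence gives T=6, G=11, C=16, A=6.
G+C = 11 + 16 = 27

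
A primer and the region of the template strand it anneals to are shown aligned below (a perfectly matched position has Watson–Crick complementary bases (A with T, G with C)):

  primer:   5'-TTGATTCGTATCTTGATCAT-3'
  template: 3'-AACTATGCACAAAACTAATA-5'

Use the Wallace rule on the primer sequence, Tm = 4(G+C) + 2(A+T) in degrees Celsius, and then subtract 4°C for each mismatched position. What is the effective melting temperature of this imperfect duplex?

36°C

Primer base counts: A=4, T=10, G=3, C=3 → A+T=14, G+C=6
Perfect-match Tm = 2(14) + 4(6) = 28 + 24 = 52°C
Mismatches (positions where the bases are not complementary): 4 (at positions 6, 10, 12, 18)
Effective Tm = 52 − 4×4 = 52 − 16 = 36°C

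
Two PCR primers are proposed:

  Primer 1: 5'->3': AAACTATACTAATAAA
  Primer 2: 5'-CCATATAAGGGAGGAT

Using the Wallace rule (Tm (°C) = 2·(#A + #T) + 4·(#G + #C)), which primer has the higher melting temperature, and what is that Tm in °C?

Primer 2, 46°C

Primer 1: A+T=14, G+C=2 → Tm = 2(14)+4(2) = 36°C
Primer 2: A+T=9, G+C=7 → Tm = 2(9)+4(7) = 46°C
36°C vs 46°C → primer 2 is higher.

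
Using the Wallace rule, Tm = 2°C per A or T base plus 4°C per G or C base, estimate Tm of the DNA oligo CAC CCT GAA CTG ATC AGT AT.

A=6, G=3, T=5, C=6
So N_AT = 11 and N_GC = 9.
Tm = 2×11 + 4×9 = 58°C

58°C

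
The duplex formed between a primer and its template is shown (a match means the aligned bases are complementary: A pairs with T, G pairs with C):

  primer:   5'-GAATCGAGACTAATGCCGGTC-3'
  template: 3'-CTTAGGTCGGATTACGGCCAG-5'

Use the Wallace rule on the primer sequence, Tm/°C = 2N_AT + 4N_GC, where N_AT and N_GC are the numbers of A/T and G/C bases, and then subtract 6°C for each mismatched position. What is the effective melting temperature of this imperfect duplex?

Primer base counts: A=6, T=4, G=6, C=5 → A+T=10, G+C=11
Perfect-match Tm = 2(10) + 4(11) = 20 + 44 = 64°C
Mismatches (positions where the bases are not complementary): 2 (at positions 6, 9)
Effective Tm = 64 − 2×6 = 64 − 12 = 52°C

52°C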